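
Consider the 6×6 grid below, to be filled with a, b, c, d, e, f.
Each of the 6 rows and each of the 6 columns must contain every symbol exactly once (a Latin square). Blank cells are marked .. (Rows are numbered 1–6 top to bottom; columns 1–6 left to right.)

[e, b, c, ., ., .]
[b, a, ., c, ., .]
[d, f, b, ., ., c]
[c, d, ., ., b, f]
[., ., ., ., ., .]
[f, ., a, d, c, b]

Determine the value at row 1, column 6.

Row 4, column 3: row 4 has {b, c, d, f} and column 3 has {a, b, c}, leaving only e.
Row 4, column 4: row 4 has {b, c, d, e, f} and column 4 has {c, d}, leaving only a.
Row 1, column 4: row 1 has {b, c, e} and column 4 has {a, c, d}, leaving only f.
Row 3, column 4: row 3 has {b, c, d, f} and column 4 has {a, c, d, f}, leaving only e.
Row 3, column 5: row 3 has {b, c, d, e, f} and column 5 has {b, c}, leaving only a.
Row 1, column 5: row 1 has {b, c, e, f} and column 5 has {a, b, c}, leaving only d.
Row 1 already has {b, c, d, e, f} and column 6 already has {b, c, f}, so row 1, column 6 must be a.

a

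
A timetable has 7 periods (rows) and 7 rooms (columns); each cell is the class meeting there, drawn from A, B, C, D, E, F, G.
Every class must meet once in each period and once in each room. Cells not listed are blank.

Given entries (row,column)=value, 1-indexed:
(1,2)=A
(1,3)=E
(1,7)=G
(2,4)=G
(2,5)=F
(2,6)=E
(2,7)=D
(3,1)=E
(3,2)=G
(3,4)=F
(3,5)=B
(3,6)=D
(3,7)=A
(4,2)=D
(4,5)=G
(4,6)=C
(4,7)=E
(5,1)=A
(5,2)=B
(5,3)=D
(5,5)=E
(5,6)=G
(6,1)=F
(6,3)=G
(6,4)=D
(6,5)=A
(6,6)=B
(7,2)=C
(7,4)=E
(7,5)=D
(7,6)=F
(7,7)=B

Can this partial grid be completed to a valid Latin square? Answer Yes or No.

No

Period 1, room 6: period 1 together with room 6 already contain {A, B, C, D, E, F, G} — every symbol — so nothing can go there. The grid has no valid completion.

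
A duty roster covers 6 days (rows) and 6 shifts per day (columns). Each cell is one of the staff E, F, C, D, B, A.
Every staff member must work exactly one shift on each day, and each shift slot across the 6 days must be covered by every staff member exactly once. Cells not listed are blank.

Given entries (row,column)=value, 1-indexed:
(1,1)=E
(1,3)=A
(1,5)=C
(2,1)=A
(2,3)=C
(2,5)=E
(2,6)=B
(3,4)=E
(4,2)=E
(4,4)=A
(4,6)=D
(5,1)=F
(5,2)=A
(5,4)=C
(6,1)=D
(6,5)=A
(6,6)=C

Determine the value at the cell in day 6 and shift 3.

Day 1, shift 6: day 1 has {E, C, A} and shift 6 has {C, D, B}, leaving only F.
Day 3, shift 6: day 3 has {E} and shift 6 has {F, C, D, B}, leaving only A.
Day 5, shift 6: day 5 has {F, C, A} and shift 6 has {F, C, D, B, A}, leaving only E.
Day 6, shift 3 is narrowed to {E, F, B}.
If it were F, then day 5, shift 3 would be left with no valid symbol.
If it were B, then day 5, shift 3 would be left with no valid symbol.
So day 6, shift 3 must be E.

E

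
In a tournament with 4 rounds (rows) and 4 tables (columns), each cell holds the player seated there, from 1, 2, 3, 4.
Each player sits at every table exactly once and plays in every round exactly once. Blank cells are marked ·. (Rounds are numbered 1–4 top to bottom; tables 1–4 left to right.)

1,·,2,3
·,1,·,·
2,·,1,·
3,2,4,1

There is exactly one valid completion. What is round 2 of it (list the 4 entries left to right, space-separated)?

4 1 3 2

Round 2, table 1: round 2 has {1} and table 1 has {1, 2, 3}, leaving only 4.
Round 2, table 3: round 2 has {1, 4} and table 3 has {1, 2, 4}, leaving only 3.
Round 2, table 4: round 2 has {1, 3, 4} and table 4 has {1, 3}, leaving only 2.
So round 2 reads: 4 1 3 2.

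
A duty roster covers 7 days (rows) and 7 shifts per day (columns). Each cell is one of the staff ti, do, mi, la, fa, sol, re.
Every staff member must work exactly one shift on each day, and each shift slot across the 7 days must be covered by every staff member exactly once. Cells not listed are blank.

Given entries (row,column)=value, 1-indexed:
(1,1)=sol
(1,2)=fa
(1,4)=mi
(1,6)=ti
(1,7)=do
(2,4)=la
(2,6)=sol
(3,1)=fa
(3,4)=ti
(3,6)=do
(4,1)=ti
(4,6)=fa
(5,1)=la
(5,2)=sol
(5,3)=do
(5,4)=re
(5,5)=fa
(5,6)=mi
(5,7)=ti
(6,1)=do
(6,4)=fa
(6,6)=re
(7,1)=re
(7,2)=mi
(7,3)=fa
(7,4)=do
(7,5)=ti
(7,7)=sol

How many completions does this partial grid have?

Day 1, shift 3: eliminating its day and shift leaves {la, re}.
Day 1, shift 5: eliminating its day and shift leaves {la, re}.
Day 2, shift 1: eliminating its day and shift leaves {mi}.
Day 2, shift 2: eliminating its day and shift leaves {ti, do, re}.
Day 2, shift 3: eliminating its day and shift leaves {ti, mi, re}.
Day 2, shift 5: eliminating its day and shift leaves {do, mi, re}.
Day 2, shift 7: eliminating its day and shift leaves {mi, fa, re}.
Day 3, shift 2: eliminating its day and shift leaves {la, re}.
Day 3, shift 3: eliminating its day and shift leaves {mi, la, sol, re}.
Day 3, shift 5: eliminating its day and shift leaves {mi, la, sol, re}.
Day 3, shift 7: eliminating its day and shift leaves {mi, la, re}.
Day 4, shift 2: eliminating its day and shift leaves {do, la, re}.
Day 4, shift 3: eliminating its day and shift leaves {mi, la, sol, re}.
Day 4, shift 4: eliminating its day and shift leaves {sol}.
Day 4, shift 5: eliminating its day and shift leaves {do, mi, la, sol, re}.
Day 4, shift 7: eliminating its day and shift leaves {mi, la, re}.
Day 6, shift 2: eliminating its day and shift leaves {ti, la}.
Day 6, shift 3: eliminating its day and shift leaves {ti, mi, la, sol}.
Day 6, shift 5: eliminating its day and shift leaves {mi, la, sol}.
Day 6, shift 7: eliminating its day and shift leaves {mi, la}.
Day 7, shift 6: eliminating its day and shift leaves {la}.
Enumerating the assignments across these blanks that avoid any day or shift repeat gives 14 completions.

14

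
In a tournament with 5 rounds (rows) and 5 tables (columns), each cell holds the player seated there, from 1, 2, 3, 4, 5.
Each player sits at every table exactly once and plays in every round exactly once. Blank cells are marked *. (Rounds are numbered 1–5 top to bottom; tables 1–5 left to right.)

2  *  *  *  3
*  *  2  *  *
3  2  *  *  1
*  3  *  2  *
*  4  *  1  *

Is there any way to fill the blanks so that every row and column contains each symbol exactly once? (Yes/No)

No round or table among the givens repeats a symbol, and propagating forced cells runs into no contradiction.
One valid completion exists (for instance, 2 1 4 5 3 / 1 5 2 3 4 / 3 2 5 4 1 / 4 3 1 2 5 / 5 4 3 1 2).

Yes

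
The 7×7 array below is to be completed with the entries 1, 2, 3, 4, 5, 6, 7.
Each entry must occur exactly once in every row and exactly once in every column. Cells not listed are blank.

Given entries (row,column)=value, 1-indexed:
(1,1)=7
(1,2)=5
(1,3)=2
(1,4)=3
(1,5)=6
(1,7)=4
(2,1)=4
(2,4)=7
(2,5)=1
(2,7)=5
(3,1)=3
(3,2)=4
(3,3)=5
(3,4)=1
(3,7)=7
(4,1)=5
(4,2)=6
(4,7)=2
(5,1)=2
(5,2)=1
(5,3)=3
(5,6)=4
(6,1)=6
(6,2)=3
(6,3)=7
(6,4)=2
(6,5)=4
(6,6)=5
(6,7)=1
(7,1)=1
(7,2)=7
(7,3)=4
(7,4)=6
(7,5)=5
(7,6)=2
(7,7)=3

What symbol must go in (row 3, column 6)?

Row 3 already has {1, 3, 4, 5, 7} and column 6 already has {2, 4, 5}, so row 3, column 6 must be 6.

6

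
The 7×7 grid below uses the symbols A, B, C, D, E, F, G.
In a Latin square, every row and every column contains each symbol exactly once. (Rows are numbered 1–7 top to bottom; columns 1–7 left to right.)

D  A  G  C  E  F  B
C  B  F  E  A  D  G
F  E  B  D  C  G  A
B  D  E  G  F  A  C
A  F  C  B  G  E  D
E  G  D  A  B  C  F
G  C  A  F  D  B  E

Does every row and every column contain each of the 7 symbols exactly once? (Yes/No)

Yes

Each row is a permutation of the 7 symbols, and so is each column.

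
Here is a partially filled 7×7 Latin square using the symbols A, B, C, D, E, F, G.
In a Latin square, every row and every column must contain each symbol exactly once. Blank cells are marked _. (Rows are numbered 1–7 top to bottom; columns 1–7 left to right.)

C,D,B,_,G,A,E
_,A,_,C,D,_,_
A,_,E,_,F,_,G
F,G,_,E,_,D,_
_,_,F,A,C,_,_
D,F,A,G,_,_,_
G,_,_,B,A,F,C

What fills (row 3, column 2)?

Row 1, column 4: row 1 has {A, B, C, D, E, G} and column 4 has {A, B, C, E, G}, leaving only F.
Row 2, column 3: row 2 has {A, C, D} and column 3 has {A, B, E, F}, leaving only G.
Row 3, column 4: row 3 has {A, E, F, G} and column 4 has {A, B, C, E, F, G}, leaving only D.
Row 4, column 3: row 4 has {D, E, F, G} and column 3 has {A, B, E, F, G}, leaving only C.
Row 4, column 5: row 4 has {C, D, E, F, G} and column 5 has {A, C, D, F, G}, leaving only B.
Row 4, column 7: row 4 has {B, C, D, E, F, G} and column 7 has {C, E, G}, leaving only A.
Row 6, column 5: row 6 has {A, D, F, G} and column 5 has {A, B, C, D, F, G}, leaving only E.
Row 6, column 7: row 6 has {A, D, E, F, G} and column 7 has {A, C, E, G}, leaving only B.
Row 2, column 7: row 2 has {A, C, D, G} and column 7 has {A, B, C, E, G}, leaving only F.
Row 5, column 7: row 5 has {A, C, F} and column 7 has {A, B, C, E, F, G}, leaving only D.
Row 6, column 6: row 6 has {A, B, D, E, F, G} and column 6 has {A, D, F}, leaving only C.
Row 3, column 6: row 3 has {A, D, E, F, G} and column 6 has {A, C, D, F}, leaving only B.
Row 3 already has {A, B, D, E, F, G} and column 2 already has {A, D, F, G}, so row 3, column 2 must be C.

C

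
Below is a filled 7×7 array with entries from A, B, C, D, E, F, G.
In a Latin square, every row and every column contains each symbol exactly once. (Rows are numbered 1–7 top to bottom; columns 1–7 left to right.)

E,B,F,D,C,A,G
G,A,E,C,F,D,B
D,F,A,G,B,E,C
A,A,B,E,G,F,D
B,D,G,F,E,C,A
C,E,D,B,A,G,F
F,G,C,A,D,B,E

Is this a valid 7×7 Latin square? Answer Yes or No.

Column 2 contains A twice (at rows 2 and 4), so it is not a permutation.

No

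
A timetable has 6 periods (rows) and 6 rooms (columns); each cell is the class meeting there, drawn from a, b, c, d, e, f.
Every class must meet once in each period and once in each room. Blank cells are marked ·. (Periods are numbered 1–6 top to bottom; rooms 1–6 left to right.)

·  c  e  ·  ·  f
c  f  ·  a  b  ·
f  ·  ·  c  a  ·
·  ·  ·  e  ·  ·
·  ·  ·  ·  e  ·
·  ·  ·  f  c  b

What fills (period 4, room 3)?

c

Period 1, room 5: period 1 has {c, e, f} and room 5 has {a, b, c, e}, leaving only d.
Period 1, room 4: period 1 has {c, d, e, f} and room 4 has {a, c, e, f}, leaving only b.
Period 1, room 1: period 1 has {b, c, d, e, f} and room 1 has {c, f}, leaving only a.
Period 2, room 3: period 2 has {a, b, c, f} and room 3 has {e}, leaving only d.
Period 2, room 6: period 2 has {a, b, c, d, f} and room 6 has {b, f}, leaving only e.
Period 3, room 3: period 3 has {a, c, f} and room 3 has {d, e}, leaving only b.
Period 3, room 6: period 3 has {a, b, c, f} and room 6 has {b, e, f}, leaving only d.
Period 3, room 2: period 3 has {a, b, c, d, f} and room 2 has {c, f}, leaving only e.
Period 4, room 5: period 4 has {e} and room 5 has {a, b, c, d, e}, leaving only f.
Period 5, room 4: period 5 has {e} and room 4 has {a, b, c, e, f}, leaving only d.
Period 5, room 1: period 5 has {d, e} and room 1 has {a, c, f}, leaving only b.
Period 4, room 1: period 4 has {e, f} and room 1 has {a, b, c, f}, leaving only d.
Period 5, room 2: period 5 has {b, d, e} and room 2 has {c, e, f}, leaving only a.
Period 4, room 2: period 4 has {d, e, f} and room 2 has {a, c, e, f}, leaving only b.
Period 5, room 6: period 5 has {a, b, d, e} and room 6 has {b, d, e, f}, leaving only c.
Period 4, room 6: period 4 has {b, d, e, f} and room 6 has {b, c, d, e, f}, leaving only a.
Period 4 already has {a, b, d, e, f} and room 3 already has {b, d, e}, so period 4, room 3 must be c.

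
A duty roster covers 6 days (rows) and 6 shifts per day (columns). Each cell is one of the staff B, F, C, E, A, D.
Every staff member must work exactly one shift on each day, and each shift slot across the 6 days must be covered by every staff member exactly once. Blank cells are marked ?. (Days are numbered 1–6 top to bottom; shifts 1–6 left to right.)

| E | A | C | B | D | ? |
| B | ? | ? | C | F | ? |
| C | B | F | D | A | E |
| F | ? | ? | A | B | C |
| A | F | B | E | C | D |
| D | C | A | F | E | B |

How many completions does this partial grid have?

2

Day 1, shift 6: eliminating its day and shift leaves {F}.
Day 2, shift 2: eliminating its day and shift leaves {E, D}.
Day 2, shift 3: eliminating its day and shift leaves {E, D}.
Day 2, shift 6: eliminating its day and shift leaves {A}.
Day 4, shift 2: eliminating its day and shift leaves {E, D}.
Day 4, shift 3: eliminating its day and shift leaves {E, D}.
Enumerating the assignments across these blanks that avoid any day or shift repeat gives 2 completions.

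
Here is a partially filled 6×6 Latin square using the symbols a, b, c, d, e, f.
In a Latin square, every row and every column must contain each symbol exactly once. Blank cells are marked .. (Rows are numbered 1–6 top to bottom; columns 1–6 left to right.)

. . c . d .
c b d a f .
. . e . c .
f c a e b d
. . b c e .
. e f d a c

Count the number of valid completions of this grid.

5

Row 1, column 1: eliminating its row and column leaves {a, b, e}.
Row 1, column 2: eliminating its row and column leaves {a, f}.
Row 1, column 4: eliminating its row and column leaves {b, f}.
Row 1, column 6: eliminating its row and column leaves {a, b, e, f}.
Row 2, column 6: eliminating its row and column leaves {e}.
Row 3, column 1: eliminating its row and column leaves {a, b, d}.
Row 3, column 2: eliminating its row and column leaves {a, d, f}.
Row 3, column 4: eliminating its row and column leaves {b, f}.
Row 3, column 6: eliminating its row and column leaves {a, b, f}.
Row 5, column 1: eliminating its row and column leaves {a, d}.
Row 5, column 2: eliminating its row and column leaves {a, d, f}.
Row 5, column 6: eliminating its row and column leaves {a, f}.
Row 6, column 1: eliminating its row and column leaves {b}.
Enumerating the assignments across these blanks that avoid any row or column repeat gives 5 completions.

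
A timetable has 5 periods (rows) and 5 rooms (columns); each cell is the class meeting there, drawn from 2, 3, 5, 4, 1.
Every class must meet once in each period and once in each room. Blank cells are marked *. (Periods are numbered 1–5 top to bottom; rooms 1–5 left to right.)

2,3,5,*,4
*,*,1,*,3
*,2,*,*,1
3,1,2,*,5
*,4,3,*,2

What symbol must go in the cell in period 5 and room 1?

1

Period 1, room 4: period 1 has {2, 3, 5, 4} and room 4 has {}, leaving only 1.
Period 2, room 2: period 2 has {3, 1} and room 2 has {2, 3, 4, 1}, leaving only 5.
Period 2, room 1: period 2 has {3, 5, 1} and room 1 has {2, 3}, leaving only 4.
Period 2, room 4: period 2 has {3, 5, 4, 1} and room 4 has {1}, leaving only 2.
Period 3, room 1: period 3 has {2, 1} and room 1 has {2, 3, 4}, leaving only 5.
Period 5 already has {2, 3, 4} and room 1 already has {2, 3, 5, 4}, so period 5, room 1 must be 1.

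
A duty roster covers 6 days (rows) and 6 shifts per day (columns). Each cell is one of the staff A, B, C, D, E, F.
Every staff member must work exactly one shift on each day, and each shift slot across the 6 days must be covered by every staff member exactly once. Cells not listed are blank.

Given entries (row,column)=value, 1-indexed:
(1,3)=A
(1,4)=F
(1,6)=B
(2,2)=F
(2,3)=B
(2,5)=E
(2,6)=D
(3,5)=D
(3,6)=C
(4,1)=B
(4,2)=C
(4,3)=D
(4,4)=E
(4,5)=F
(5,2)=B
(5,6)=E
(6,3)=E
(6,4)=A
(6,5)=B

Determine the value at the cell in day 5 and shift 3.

C

Day 1, shift 5: day 1 has {A, B, F} and shift 5 has {B, D, E, F}, leaving only C.
Day 2, shift 4: day 2 has {B, D, E, F} and shift 4 has {A, E, F}, leaving only C.
Day 2, shift 1: day 2 has {B, C, D, E, F} and shift 1 has {B}, leaving only A.
Day 3, shift 3: day 3 has {C, D} and shift 3 has {A, B, D, E}, leaving only F.
Day 5 already has {B, E} and shift 3 already has {A, B, D, E, F}, so day 5, shift 3 must be C.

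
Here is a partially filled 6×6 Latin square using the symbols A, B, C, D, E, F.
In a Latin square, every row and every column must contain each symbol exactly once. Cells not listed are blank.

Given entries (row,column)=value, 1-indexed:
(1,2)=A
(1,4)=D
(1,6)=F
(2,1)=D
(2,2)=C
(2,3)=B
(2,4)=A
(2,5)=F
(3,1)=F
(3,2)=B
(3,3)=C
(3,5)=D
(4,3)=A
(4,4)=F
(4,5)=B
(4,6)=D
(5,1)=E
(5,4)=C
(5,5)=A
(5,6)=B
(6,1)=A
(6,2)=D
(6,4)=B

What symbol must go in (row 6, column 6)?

C

Row 1, column 3: row 1 has {A, D, F} and column 3 has {A, B, C}, leaving only E.
Row 1, column 5: row 1 has {A, D, E, F} and column 5 has {A, B, D, F}, leaving only C.
Row 1, column 1: row 1 has {A, C, D, E, F} and column 1 has {A, D, E, F}, leaving only B.
Row 2, column 6: row 2 has {A, B, C, D, F} and column 6 has {B, D, F}, leaving only E.
Row 6 already has {A, B, D} and column 6 already has {B, D, E, F}, so row 6, column 6 must be C.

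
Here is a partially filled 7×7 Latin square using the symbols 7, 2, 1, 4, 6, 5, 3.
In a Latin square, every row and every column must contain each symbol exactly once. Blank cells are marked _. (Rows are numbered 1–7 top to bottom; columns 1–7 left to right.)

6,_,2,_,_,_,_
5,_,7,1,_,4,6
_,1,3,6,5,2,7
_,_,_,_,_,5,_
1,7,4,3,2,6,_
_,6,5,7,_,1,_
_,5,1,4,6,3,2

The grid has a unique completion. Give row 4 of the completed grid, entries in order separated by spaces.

3 4 6 2 7 5 1

Row 4, column 3: row 4 has {5} and column 3 has {7, 2, 1, 4, 5, 3}, leaving only 6.
Row 4, column 4: row 4 has {6, 5} and column 4 has {7, 1, 4, 6, 3}, leaving only 2.
Row 1, column 4: row 1 has {2, 6} and column 4 has {7, 2, 1, 4, 6, 3}, leaving only 5.
Row 1, column 6: row 1 has {2, 6, 5} and column 6 has {2, 1, 4, 6, 5, 3}, leaving only 7.
Row 2, column 5: row 2 has {7, 1, 4, 6, 5} and column 5 has {2, 6, 5}, leaving only 3.
Row 2, column 2: row 2 has {7, 1, 4, 6, 5, 3} and column 2 has {7, 1, 6, 5}, leaving only 2.
Row 3, column 1: row 3 has {7, 2, 1, 6, 5, 3} and column 1 has {1, 6, 5}, leaving only 4.
Row 5, column 7: row 5 has {7, 2, 1, 4, 6, 3} and column 7 has {7, 2, 6}, leaving only 5.
Row 6, column 5: row 6 has {7, 1, 6, 5} and column 5 has {2, 6, 5, 3}, leaving only 4.
Row 1, column 5: row 1 has {7, 2, 6, 5} and column 5 has {2, 4, 6, 5, 3}, leaving only 1.
Row 4, column 5: row 4 has {2, 6, 5} and column 5 has {2, 1, 4, 6, 5, 3}, leaving only 7.
Row 4, column 1: row 4 has {7, 2, 6, 5} and column 1 has {1, 4, 6, 5}, leaving only 3.
Row 4, column 2: row 4 has {7, 2, 6, 5, 3} and column 2 has {7, 2, 1, 6, 5}, leaving only 4.
Row 4, column 7: row 4 has {7, 2, 4, 6, 5, 3} and column 7 has {7, 2, 6, 5}, leaving only 1.
So row 4 reads: 3 4 6 2 7 5 1.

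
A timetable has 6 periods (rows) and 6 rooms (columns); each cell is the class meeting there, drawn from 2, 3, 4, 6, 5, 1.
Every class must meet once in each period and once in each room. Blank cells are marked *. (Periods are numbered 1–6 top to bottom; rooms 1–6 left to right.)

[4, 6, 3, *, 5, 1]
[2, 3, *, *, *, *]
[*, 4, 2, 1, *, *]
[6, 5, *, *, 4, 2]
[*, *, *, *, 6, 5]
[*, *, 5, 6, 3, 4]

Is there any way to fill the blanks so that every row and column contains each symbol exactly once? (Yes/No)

No

Period 3, room 5: period 3 together with room 5 already contain {2, 3, 4, 6, 5, 1} — every symbol — so nothing can go there. The grid has no valid completion.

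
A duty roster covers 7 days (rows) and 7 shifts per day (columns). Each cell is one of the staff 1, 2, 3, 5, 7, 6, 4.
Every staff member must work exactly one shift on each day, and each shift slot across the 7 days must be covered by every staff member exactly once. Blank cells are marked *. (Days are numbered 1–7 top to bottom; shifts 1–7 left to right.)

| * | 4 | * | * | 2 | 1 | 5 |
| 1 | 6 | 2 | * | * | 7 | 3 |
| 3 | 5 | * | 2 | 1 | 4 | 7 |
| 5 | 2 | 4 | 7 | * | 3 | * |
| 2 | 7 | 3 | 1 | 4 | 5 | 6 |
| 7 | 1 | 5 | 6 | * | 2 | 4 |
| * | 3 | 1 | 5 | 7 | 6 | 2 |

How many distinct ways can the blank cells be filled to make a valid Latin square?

Day 1, shift 1: eliminating its day and shift leaves {6}.
Day 1, shift 3: eliminating its day and shift leaves {7, 6}.
Day 1, shift 4: eliminating its day and shift leaves {3}.
Day 2, shift 4: eliminating its day and shift leaves {4}.
Day 2, shift 5: eliminating its day and shift leaves {5}.
Day 3, shift 3: eliminating its day and shift leaves {6}.
Day 4, shift 5: eliminating its day and shift leaves {6}.
Day 4, shift 7: eliminating its day and shift leaves {1}.
Day 6, shift 5: eliminating its day and shift leaves {3}.
Day 7, shift 1: eliminating its day and shift leaves {4}.
Only one assignment across all blanks avoids any day or shift repeat, giving 1 completion.

1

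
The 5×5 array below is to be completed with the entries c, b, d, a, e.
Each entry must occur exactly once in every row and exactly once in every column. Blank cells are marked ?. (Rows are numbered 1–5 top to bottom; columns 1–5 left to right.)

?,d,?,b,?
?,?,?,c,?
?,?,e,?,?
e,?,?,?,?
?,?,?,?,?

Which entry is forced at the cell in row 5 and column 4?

Row 5, column 4 is narrowed to {d, a, e}.
If it were d, then row 4, column 4 would be left with no valid symbol.
If it were a, then row 4, column 4 would be left with no valid symbol.
So row 5, column 4 must be e.

e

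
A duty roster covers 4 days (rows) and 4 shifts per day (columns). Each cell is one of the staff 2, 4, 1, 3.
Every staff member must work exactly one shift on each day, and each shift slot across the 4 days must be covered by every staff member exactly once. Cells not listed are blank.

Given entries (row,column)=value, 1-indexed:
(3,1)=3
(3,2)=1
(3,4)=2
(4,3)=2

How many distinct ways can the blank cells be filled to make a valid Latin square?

8

Day 1, shift 1: eliminating its day and shift leaves {2, 4, 1}.
Day 1, shift 2: eliminating its day and shift leaves {2, 4, 3}.
Day 1, shift 3: eliminating its day and shift leaves {4, 1, 3}.
Day 1, shift 4: eliminating its day and shift leaves {4, 1, 3}.
Day 2, shift 1: eliminating its day and shift leaves {2, 4, 1}.
Day 2, shift 2: eliminating its day and shift leaves {2, 4, 3}.
Day 2, shift 3: eliminating its day and shift leaves {4, 1, 3}.
Day 2, shift 4: eliminating its day and shift leaves {4, 1, 3}.
Day 3, shift 3: eliminating its day and shift leaves {4}.
Day 4, shift 1: eliminating its day and shift leaves {4, 1}.
Day 4, shift 2: eliminating its day and shift leaves {4, 3}.
Day 4, shift 4: eliminating its day and shift leaves {4, 1, 3}.
Enumerating the assignments across these blanks that avoid any day or shift repeat gives 8 completions.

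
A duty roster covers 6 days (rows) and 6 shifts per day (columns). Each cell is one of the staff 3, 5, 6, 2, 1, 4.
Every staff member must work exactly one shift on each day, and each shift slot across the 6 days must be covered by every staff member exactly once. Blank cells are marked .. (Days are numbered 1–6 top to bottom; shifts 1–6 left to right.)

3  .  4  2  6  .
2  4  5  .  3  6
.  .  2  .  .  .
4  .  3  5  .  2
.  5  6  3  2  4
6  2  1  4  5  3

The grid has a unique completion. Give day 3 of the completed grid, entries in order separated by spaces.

Day 1, shift 2: day 1 has {3, 6, 2, 4} and shift 2 has {5, 2, 4}, leaving only 1.
Day 1, shift 6: day 1 has {3, 6, 2, 1, 4} and shift 6 has {3, 6, 2, 4}, leaving only 5.
Day 3, shift 6: day 3 has {2} and shift 6 has {3, 5, 6, 2, 4}, leaving only 1.
Day 3, shift 1: day 3 has {2, 1} and shift 1 has {3, 6, 2, 4}, leaving only 5.
Day 3, shift 4: day 3 has {5, 2, 1} and shift 4 has {3, 5, 2, 4}, leaving only 6.
Day 3, shift 2: day 3 has {5, 6, 2, 1} and shift 2 has {5, 2, 1, 4}, leaving only 3.
Day 3, shift 5: day 3 has {3, 5, 6, 2, 1} and shift 5 has {3, 5, 6, 2}, leaving only 4.
So day 3 reads: 5 3 2 6 4 1.

5 3 2 6 4 1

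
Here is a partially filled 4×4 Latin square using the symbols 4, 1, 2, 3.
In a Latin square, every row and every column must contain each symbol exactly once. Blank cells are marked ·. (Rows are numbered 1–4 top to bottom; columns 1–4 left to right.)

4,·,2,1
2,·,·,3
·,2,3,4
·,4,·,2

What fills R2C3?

4

Row 1, column 2: row 1 has {4, 1, 2} and column 2 has {4, 2}, leaving only 3.
Row 2, column 2: row 2 has {2, 3} and column 2 has {4, 2, 3}, leaving only 1.
Row 2 already has {1, 2, 3} and column 3 already has {2, 3}, so row 2, column 3 must be 4.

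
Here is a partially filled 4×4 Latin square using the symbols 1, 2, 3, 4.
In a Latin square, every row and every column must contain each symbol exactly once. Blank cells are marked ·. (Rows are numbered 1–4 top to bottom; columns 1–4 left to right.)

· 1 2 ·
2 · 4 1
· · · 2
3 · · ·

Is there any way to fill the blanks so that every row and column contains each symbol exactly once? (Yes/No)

No row or column among the givens repeats a symbol, and propagating forced cells runs into no contradiction.
One valid completion exists (for instance, 4 1 2 3 / 2 3 4 1 / 1 4 3 2 / 3 2 1 4).

Yes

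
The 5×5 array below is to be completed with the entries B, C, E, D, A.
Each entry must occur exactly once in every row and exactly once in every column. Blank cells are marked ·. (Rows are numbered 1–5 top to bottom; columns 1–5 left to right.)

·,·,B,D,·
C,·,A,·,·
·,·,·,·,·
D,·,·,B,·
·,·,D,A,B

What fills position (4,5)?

Row 2, column 4: row 2 has {C, A} and column 4 has {B, D, A}, leaving only E.
Row 2, column 5: row 2 has {C, E, A} and column 5 has {B}, leaving only D.
Row 2, column 2: row 2 has {C, E, D, A} and column 2 has {}, leaving only B.
Row 3, column 4: row 3 has {} and column 4 has {B, E, D, A}, leaving only C.
Row 3, column 3: row 3 has {C} and column 3 has {B, D, A}, leaving only E.
Row 3, column 5: row 3 has {C, E} and column 5 has {B, D}, leaving only A.
Row 3, column 1: row 3 has {C, E, A} and column 1 has {C, D}, leaving only B.
Row 3, column 2: row 3 has {B, C, E, A} and column 2 has {B}, leaving only D.
Row 4, column 3: row 4 has {B, D} and column 3 has {B, E, D, A}, leaving only C.
Row 4 already has {B, C, D} and column 5 already has {B, D, A}, so row 4, column 5 must be E.

E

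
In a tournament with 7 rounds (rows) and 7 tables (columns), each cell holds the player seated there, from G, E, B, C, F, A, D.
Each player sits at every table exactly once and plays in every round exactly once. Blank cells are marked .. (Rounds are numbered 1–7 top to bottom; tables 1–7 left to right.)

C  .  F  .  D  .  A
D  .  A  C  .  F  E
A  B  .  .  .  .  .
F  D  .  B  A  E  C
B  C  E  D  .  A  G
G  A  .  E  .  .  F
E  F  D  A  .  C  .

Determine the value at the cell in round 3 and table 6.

Round 1, table 4: round 1 has {C, F, A, D} and table 4 has {E, B, C, A, D}, leaving only G.
Round 1, table 2: round 1 has {G, C, F, A, D} and table 2 has {B, C, F, A, D}, leaving only E.
Round 1, table 6: round 1 has {G, E, C, F, A, D} and table 6 has {E, C, F, A}, leaving only B.
Round 2, table 2: round 2 has {E, C, F, A, D} and table 2 has {E, B, C, F, A, D}, leaving only G.
Round 2, table 5: round 2 has {G, E, C, F, A, D} and table 5 has {A, D}, leaving only B.
Round 3, table 4: round 3 has {B, A} and table 4 has {G, E, B, C, A, D}, leaving only F.
Round 3, table 7: round 3 has {B, F, A} and table 7 has {G, E, C, F, A}, leaving only D.
Round 3 already has {B, F, A, D} and table 6 already has {E, B, C, F, A}, so round 3, table 6 must be G.

G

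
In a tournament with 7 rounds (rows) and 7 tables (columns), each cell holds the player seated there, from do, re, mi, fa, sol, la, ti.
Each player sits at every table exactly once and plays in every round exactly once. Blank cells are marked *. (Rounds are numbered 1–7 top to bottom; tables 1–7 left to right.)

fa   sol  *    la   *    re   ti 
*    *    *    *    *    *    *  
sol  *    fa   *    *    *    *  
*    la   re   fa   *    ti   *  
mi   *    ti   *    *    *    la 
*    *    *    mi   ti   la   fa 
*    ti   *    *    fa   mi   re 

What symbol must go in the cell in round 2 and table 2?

Round 3, table 6: round 3 has {fa, sol} and table 6 has {re, mi, la, ti}, leaving only do.
Round 3, table 7: round 3 has {do, fa, sol} and table 7 has {re, fa, la, ti}, leaving only mi.
Round 3, table 2: round 3 has {do, mi, fa, sol} and table 2 has {sol, la, ti}, leaving only re.
Round 3, table 4: round 3 has {do, re, mi, fa, sol} and table 4 has {mi, fa, la}, leaving only ti.
Round 3, table 5: round 3 has {do, re, mi, fa, sol, ti} and table 5 has {fa, ti}, leaving only la.
Round 4, table 1: round 4 has {re, fa, la, ti} and table 1 has {mi, fa, sol}, leaving only do.
Round 4, table 7: round 4 has {do, re, fa, la, ti} and table 7 has {re, mi, fa, la, ti}, leaving only sol.
Round 2, table 7: round 2 has {} and table 7 has {re, mi, fa, sol, la, ti}, leaving only do.
Round 4, table 5: round 4 has {do, re, fa, sol, la, ti} and table 5 has {fa, la, ti}, leaving only mi.
Round 1, table 5: round 1 has {re, fa, sol, la, ti} and table 5 has {mi, fa, la, ti}, leaving only do.
Round 1, table 3: round 1 has {do, re, fa, sol, la, ti} and table 3 has {re, fa, ti}, leaving only mi.
Round 6, table 1: round 6 has {mi, fa, la, ti} and table 1 has {do, mi, fa, sol}, leaving only re.
Round 6, table 2: round 6 has {re, mi, fa, la, ti} and table 2 has {re, sol, la, ti}, leaving only do.
Round 5, table 2: round 5 has {mi, la, ti} and table 2 has {do, re, sol, la, ti}, leaving only fa.
Round 2 already has {do} and table 2 already has {do, re, fa, sol, la, ti}, so round 2, table 2 must be mi.

mi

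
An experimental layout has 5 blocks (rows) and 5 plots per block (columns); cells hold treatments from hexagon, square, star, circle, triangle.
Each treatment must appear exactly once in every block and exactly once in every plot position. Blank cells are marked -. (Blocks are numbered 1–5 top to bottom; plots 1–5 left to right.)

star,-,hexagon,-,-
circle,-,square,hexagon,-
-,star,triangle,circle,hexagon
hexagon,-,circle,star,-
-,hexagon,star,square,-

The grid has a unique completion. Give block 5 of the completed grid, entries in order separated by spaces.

Block 5, plot 1: block 5 has {hexagon, square, star} and plot 1 has {hexagon, star, circle}, leaving only triangle.
Block 5, plot 5: block 5 has {hexagon, square, star, triangle} and plot 5 has {hexagon}, leaving only circle.
So block 5 reads: triangle hexagon star square circle.

triangle hexagon star square circle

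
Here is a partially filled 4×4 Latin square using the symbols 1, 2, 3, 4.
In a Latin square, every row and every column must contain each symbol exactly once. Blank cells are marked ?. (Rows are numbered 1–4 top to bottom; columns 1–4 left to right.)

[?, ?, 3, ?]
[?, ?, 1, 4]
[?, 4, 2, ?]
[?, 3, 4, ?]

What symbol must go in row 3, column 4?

3

Row 2, column 2: row 2 has {1, 4} and column 2 has {3, 4}, leaving only 2.
Row 1, column 2: row 1 has {3} and column 2 has {2, 3, 4}, leaving only 1.
Row 1, column 4: row 1 has {1, 3} and column 4 has {4}, leaving only 2.
Row 1, column 1: row 1 has {1, 2, 3} and column 1 has {}, leaving only 4.
Row 2, column 1: row 2 has {1, 2, 4} and column 1 has {4}, leaving only 3.
Row 3, column 1: row 3 has {2, 4} and column 1 has {3, 4}, leaving only 1.
Row 3 already has {1, 2, 4} and column 4 already has {2, 4}, so row 3, column 4 must be 3.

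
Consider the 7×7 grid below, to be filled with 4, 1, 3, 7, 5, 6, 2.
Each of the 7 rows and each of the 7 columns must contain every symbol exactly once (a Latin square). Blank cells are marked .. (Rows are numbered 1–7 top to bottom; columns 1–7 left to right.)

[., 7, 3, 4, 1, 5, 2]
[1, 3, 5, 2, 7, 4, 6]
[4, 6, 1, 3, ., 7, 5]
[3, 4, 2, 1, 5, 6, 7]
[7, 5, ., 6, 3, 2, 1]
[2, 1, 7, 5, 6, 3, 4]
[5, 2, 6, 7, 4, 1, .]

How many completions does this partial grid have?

Row 1, column 1: eliminating its row and column leaves {6}.
Row 3, column 5: eliminating its row and column leaves {2}.
Row 5, column 3: eliminating its row and column leaves {4}.
Row 7, column 7: eliminating its row and column leaves {3}.
Only one assignment across all blanks avoids any row or column repeat, giving 1 completion.

1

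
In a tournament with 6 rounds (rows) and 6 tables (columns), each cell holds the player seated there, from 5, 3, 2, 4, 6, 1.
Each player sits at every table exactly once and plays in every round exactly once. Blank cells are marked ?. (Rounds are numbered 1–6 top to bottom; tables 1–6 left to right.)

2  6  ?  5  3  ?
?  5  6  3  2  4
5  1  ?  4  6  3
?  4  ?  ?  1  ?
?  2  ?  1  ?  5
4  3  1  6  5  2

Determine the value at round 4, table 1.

3

Round 1, table 3: round 1 has {5, 3, 2, 6} and table 3 has {6, 1}, leaving only 4.
Round 1, table 6: round 1 has {5, 3, 2, 4, 6} and table 6 has {5, 3, 2, 4}, leaving only 1.
Round 2, table 1: round 2 has {5, 3, 2, 4, 6} and table 1 has {5, 2, 4}, leaving only 1.
Round 3, table 3: round 3 has {5, 3, 4, 6, 1} and table 3 has {4, 6, 1}, leaving only 2.
Round 4, table 4: round 4 has {4, 1} and table 4 has {5, 3, 4, 6, 1}, leaving only 2.
Round 4, table 6: round 4 has {2, 4, 1} and table 6 has {5, 3, 2, 4, 1}, leaving only 6.
Round 4 already has {2, 4, 6, 1} and table 1 already has {5, 2, 4, 1}, so round 4, table 1 must be 3.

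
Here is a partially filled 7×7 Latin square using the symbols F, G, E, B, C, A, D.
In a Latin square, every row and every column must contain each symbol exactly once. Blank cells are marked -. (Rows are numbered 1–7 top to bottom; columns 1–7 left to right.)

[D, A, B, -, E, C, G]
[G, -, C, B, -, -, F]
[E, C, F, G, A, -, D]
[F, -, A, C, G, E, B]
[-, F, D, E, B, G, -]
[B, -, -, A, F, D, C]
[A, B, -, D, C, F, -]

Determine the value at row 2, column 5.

Row 2 already has {F, G, B, C} and column 5 already has {F, G, E, B, C, A}, so row 2, column 5 must be D.

D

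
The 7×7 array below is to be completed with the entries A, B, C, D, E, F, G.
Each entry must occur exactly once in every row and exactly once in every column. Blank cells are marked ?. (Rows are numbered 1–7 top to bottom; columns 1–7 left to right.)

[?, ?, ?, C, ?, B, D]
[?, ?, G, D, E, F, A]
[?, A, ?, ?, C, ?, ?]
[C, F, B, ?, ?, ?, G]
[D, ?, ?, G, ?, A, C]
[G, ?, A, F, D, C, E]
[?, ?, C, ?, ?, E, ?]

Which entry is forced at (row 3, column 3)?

D

Row 2, column 1: row 2 has {A, D, E, F, G} and column 1 has {C, D, G}, leaving only B.
Row 2, column 2: row 2 has {A, B, D, E, F, G} and column 2 has {A, F}, leaving only C.
Row 4, column 5: row 4 has {B, C, F, G} and column 5 has {C, D, E}, leaving only A.
Row 4, column 4: row 4 has {A, B, C, F, G} and column 4 has {C, D, F, G}, leaving only E.
Row 3, column 4: row 3 has {A, C} and column 4 has {C, D, E, F, G}, leaving only B.
Row 3, column 7: row 3 has {A, B, C} and column 7 has {A, C, D, E, G}, leaving only F.
Row 3, column 1: row 3 has {A, B, C, F} and column 1 has {B, C, D, G}, leaving only E.
Row 3 already has {A, B, C, E, F} and column 3 already has {A, B, C, G}, so row 3, column 3 must be D.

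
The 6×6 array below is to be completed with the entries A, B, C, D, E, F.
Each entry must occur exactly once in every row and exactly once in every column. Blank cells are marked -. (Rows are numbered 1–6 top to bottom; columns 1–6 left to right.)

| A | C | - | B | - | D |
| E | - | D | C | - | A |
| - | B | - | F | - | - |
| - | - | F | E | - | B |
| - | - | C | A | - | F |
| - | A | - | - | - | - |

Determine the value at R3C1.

D

Row 1, column 3: row 1 has {A, B, C, D} and column 3 has {C, D, F}, leaving only E.
Row 1, column 5: row 1 has {A, B, C, D, E} and column 5 has {}, leaving only F.
Row 2, column 2: row 2 has {A, C, D, E} and column 2 has {A, B, C}, leaving only F.
Row 2, column 5: row 2 has {A, C, D, E, F} and column 5 has {F}, leaving only B.
Row 3, column 3: row 3 has {B, F} and column 3 has {C, D, E, F}, leaving only A.
Row 4, column 2: row 4 has {B, E, F} and column 2 has {A, B, C, F}, leaving only D.
Row 4, column 1: row 4 has {B, D, E, F} and column 1 has {A, E}, leaving only C.
Row 3 already has {A, B, F} and column 1 already has {A, C, E}, so row 3, column 1 must be D.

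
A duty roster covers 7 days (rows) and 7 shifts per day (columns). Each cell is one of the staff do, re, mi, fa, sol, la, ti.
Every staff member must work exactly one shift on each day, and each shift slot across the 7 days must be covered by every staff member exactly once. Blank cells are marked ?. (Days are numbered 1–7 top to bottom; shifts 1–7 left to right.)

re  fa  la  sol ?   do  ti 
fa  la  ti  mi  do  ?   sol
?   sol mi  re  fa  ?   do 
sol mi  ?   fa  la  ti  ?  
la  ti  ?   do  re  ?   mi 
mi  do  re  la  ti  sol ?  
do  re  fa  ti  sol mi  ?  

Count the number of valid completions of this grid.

1

Day 1, shift 5: eliminating its day and shift leaves {mi}.
Day 2, shift 6: eliminating its day and shift leaves {re}.
Day 3, shift 1: eliminating its day and shift leaves {ti}.
Day 3, shift 6: eliminating its day and shift leaves {la}.
Day 4, shift 3: eliminating its day and shift leaves {do}.
Day 4, shift 7: eliminating its day and shift leaves {re}.
Day 5, shift 3: eliminating its day and shift leaves {sol}.
Day 5, shift 6: eliminating its day and shift leaves {fa}.
Day 6, shift 7: eliminating its day and shift leaves {fa}.
Day 7, shift 7: eliminating its day and shift leaves {la}.
Only one assignment across all blanks avoids any day or shift repeat, giving 1 completion.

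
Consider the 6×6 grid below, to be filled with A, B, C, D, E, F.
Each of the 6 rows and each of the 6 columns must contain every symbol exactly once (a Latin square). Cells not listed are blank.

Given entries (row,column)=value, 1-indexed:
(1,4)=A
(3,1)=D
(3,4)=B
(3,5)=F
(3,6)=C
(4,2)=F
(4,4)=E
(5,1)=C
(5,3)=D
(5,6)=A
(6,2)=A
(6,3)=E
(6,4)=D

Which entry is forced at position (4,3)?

C

Row 3, column 2: row 3 has {B, C, D, F} and column 2 has {A, F}, leaving only E.
Row 3, column 3: row 3 has {B, C, D, E, F} and column 3 has {D, E}, leaving only A.
Row 5, column 2: row 5 has {A, C, D} and column 2 has {A, E, F}, leaving only B.
Row 5, column 4: row 5 has {A, B, C, D} and column 4 has {A, B, D, E}, leaving only F.
Row 2, column 4: row 2 has {} and column 4 has {A, B, D, E, F}, leaving only C.
Row 2, column 2: row 2 has {C} and column 2 has {A, B, E, F}, leaving only D.
Row 1, column 2: row 1 has {A} and column 2 has {A, B, D, E, F}, leaving only C.
Row 5, column 5: row 5 has {A, B, C, D, F} and column 5 has {F}, leaving only E.
Row 4, column 3 is narrowed to {B, C}.
If it were B, then row 2, column 3 would be left with no valid symbol.
So row 4, column 3 must be C.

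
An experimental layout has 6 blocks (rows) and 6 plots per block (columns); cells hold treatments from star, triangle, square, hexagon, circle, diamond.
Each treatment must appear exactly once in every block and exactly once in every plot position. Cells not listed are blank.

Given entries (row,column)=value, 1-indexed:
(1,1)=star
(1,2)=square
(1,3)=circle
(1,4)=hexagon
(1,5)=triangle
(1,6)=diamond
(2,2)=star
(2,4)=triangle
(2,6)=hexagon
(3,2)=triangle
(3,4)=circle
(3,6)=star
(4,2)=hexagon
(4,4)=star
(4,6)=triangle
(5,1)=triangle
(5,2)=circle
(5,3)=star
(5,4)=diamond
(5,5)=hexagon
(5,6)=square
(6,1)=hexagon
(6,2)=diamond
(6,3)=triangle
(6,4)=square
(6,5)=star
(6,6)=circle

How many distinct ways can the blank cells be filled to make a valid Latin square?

4

Block 2, plot 1: eliminating its block and plot leaves {square, circle, diamond}.
Block 2, plot 3: eliminating its block and plot leaves {square, diamond}.
Block 2, plot 5: eliminating its block and plot leaves {square, circle, diamond}.
Block 3, plot 1: eliminating its block and plot leaves {square, diamond}.
Block 3, plot 3: eliminating its block and plot leaves {square, hexagon, diamond}.
Block 3, plot 5: eliminating its block and plot leaves {square, diamond}.
Block 4, plot 1: eliminating its block and plot leaves {square, circle, diamond}.
Block 4, plot 3: eliminating its block and plot leaves {square, diamond}.
Block 4, plot 5: eliminating its block and plot leaves {square, circle, diamond}.
Enumerating the assignments across these blanks that avoid any block or plot repeat gives 4 completions.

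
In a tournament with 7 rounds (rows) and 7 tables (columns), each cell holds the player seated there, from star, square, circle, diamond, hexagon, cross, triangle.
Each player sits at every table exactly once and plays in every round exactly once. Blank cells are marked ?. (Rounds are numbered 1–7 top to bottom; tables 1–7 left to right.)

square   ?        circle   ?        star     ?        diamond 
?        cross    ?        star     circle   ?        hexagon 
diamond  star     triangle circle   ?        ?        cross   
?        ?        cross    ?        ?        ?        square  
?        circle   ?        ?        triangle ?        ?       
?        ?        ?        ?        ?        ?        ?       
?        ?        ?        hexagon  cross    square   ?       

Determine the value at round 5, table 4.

Round 2, table 1: round 2 has {star, circle, hexagon, cross} and table 1 has {square, diamond}, leaving only triangle.
Round 2, table 6: round 2 has {star, circle, hexagon, cross, triangle} and table 6 has {square}, leaving only diamond.
Round 2, table 3: round 2 has {star, circle, diamond, hexagon, cross, triangle} and table 3 has {circle, cross, triangle}, leaving only square.
Round 3, table 6: round 3 has {star, circle, diamond, cross, triangle} and table 6 has {square, diamond}, leaving only hexagon.
Round 3, table 5: round 3 has {star, circle, diamond, hexagon, cross, triangle} and table 5 has {star, circle, cross, triangle}, leaving only square.
Round 5, table 7: round 5 has {circle, triangle} and table 7 has {square, diamond, hexagon, cross}, leaving only star.
Round 5, table 6: round 5 has {star, circle, triangle} and table 6 has {square, diamond, hexagon}, leaving only cross.
Round 1, table 6: round 1 has {star, square, circle, diamond} and table 6 has {square, diamond, hexagon, cross}, leaving only triangle.
Round 1, table 2: round 1 has {star, square, circle, diamond, triangle} and table 2 has {star, circle, cross}, leaving only hexagon.
Round 1, table 4: round 1 has {star, square, circle, diamond, hexagon, triangle} and table 4 has {star, circle, hexagon}, leaving only cross.
Round 5, table 1: round 5 has {star, circle, cross, triangle} and table 1 has {square, diamond, triangle}, leaving only hexagon.
Round 5, table 3: round 5 has {star, circle, hexagon, cross, triangle} and table 3 has {square, circle, cross, triangle}, leaving only diamond.
Round 5 already has {star, circle, diamond, hexagon, cross, triangle} and table 4 already has {star, circle, hexagon, cross}, so round 5, table 4 must be square.

square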